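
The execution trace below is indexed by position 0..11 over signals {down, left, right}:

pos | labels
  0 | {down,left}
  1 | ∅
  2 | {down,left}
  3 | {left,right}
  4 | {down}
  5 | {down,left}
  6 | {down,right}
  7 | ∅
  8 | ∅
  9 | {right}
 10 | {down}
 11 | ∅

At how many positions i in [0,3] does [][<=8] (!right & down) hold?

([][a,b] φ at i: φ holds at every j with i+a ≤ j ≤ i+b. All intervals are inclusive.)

Evaluate at each i in [0,3]:
  i=0: ✗ (fails at j=1)
  i=1: ✗ (fails at j=1)
  i=2: ✗ (fails at j=3)
  i=3: ✗ (fails at j=3)
Positions where it holds: {} → 0.

0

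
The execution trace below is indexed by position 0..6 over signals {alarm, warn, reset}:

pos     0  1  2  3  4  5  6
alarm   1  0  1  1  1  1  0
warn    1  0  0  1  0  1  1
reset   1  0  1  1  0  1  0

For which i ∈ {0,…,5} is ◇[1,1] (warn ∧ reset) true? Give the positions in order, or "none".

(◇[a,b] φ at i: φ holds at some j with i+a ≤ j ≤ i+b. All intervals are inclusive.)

Evaluate at each i in [0,5]:
  i=0: ✗ (none in [1,1])
  i=1: ✗ (none in [2,2])
  i=2: ✓ (witness j=3)
  i=3: ✗ (none in [4,4])
  i=4: ✓ (witness j=5)
  i=5: ✗ (none in [6,6])

2, 4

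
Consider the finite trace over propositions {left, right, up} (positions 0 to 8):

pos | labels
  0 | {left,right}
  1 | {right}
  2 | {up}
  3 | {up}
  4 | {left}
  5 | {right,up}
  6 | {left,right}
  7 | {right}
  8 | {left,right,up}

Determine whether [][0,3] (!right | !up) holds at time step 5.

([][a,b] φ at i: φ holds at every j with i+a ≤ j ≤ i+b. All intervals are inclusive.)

Check (!right | !up) at every j in [5,8]:
  j=5: false
  j=6: true
  j=7: true
  j=8: false
Fails at j=5 → formula fails.

No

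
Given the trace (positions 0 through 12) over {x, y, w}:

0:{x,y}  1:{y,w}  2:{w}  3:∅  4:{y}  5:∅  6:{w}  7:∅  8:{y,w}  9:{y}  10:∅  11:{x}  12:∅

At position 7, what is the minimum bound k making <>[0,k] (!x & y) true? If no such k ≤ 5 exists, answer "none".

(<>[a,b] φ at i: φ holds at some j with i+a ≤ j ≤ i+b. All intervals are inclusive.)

Scan j = 7,8,… for (!x & y):
  j=7: fails
  j=8: holds
First hit at j=8, so smallest k = 8-7 = 1.

1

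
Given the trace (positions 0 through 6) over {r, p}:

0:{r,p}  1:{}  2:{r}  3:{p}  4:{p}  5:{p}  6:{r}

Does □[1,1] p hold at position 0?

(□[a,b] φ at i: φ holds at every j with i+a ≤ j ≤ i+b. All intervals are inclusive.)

Check p at every j in [1,1]:
  j=1: false
Fails at j=1 → formula fails.

Does not hold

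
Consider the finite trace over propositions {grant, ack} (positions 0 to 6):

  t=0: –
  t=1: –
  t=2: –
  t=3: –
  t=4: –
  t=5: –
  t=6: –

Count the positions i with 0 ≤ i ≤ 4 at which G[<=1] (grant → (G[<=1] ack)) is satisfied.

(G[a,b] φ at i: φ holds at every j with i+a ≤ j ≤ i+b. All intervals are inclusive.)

5

Evaluate at each i in [0,4]:
  i=0: ✓ (all of [0,1])
  i=1: ✓ (all of [1,2])
  i=2: ✓ (all of [2,3])
  i=3: ✓ (all of [3,4])
  i=4: ✓ (all of [4,5])
Positions where it holds: {0, 1, 2, 3, 4} → 5.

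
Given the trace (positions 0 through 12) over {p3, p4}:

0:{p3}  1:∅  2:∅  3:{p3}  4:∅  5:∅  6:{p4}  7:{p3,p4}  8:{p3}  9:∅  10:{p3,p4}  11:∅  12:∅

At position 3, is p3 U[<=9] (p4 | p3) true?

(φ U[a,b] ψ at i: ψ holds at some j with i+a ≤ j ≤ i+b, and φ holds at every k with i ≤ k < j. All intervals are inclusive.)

True

Need some j in [3,12] with (p4 | p3), and p3 at every k in [3,j-1].
  j=3: (p4 | p3) holds; no prefix to check → satisfied.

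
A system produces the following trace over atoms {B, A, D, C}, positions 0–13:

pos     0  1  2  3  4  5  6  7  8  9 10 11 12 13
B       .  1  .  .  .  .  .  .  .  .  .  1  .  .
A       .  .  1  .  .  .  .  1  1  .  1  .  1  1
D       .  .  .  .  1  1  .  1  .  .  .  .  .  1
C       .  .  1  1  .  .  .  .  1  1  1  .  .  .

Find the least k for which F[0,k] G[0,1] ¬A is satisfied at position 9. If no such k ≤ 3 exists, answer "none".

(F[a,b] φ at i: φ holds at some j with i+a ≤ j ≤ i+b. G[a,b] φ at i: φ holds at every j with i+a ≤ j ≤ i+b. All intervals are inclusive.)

Scan j = 9,10,… for G[0,1] ¬A:
  j=9: fails
  j=10: fails
  j=11: fails
  j=12: fails
No j in [9,12] satisfies it → none.

none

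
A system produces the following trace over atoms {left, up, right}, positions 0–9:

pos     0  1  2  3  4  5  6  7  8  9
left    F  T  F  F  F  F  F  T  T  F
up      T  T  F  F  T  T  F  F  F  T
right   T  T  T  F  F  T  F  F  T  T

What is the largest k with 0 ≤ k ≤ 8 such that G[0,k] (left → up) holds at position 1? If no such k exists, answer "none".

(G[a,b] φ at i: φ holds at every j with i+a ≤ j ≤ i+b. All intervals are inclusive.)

(left → up) must hold from j=1 onward; find where it first fails.
  j=1: holds
  j=2: holds
  j=3: holds
  j=4: holds
  j=5: holds
  j=6: holds
  j=7: fails
Holds on [1,6], so largest k = 5.

5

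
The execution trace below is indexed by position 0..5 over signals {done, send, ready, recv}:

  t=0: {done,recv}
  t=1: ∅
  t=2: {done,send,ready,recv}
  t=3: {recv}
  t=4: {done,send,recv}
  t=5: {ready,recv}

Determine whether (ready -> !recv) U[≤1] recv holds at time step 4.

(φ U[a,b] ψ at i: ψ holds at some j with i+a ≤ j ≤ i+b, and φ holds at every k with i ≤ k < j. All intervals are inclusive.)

Yes

Need some j in [4,5] with recv, and (ready -> !recv) at every k in [4,j-1].
  j=4: recv holds; no prefix to check → satisfied.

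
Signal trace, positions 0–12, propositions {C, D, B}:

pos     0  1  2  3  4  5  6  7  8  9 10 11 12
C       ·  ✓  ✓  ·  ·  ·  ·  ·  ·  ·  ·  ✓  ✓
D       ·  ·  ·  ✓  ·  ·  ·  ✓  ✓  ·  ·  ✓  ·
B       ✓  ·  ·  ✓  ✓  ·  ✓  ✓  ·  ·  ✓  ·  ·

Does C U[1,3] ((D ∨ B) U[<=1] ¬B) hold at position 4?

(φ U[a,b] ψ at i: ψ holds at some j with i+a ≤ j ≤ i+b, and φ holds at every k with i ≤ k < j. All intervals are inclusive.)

No

Need some j in [5,7] with ((D ∨ B) U[<=1] ¬B), and C at every k in [4,j-1].
  j=5: ((D ∨ B) U[<=1] ¬B) holds, but C fails at k=4 → not this j.
  j=6: ((D ∨ B) U[<=1] ¬B) — fails.
  j=7: ((D ∨ B) U[<=1] ¬B) holds, but C fails at k=4 → not this j.
No j in the window works → until fails.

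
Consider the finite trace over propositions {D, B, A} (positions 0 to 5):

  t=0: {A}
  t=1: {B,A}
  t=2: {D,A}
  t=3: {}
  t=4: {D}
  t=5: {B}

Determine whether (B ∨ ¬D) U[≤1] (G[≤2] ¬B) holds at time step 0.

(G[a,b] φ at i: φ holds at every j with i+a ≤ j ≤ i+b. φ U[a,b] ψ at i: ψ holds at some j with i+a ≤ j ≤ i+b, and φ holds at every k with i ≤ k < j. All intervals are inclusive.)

Need some j in [0,1] with G[≤2] ¬B, and (B ∨ ¬D) at every k in [0,j-1].
  j=0: G[≤2] ¬B — fails at 1.
  j=1: G[≤2] ¬B — fails at 1.
No j in the window works → until fails.

Does not hold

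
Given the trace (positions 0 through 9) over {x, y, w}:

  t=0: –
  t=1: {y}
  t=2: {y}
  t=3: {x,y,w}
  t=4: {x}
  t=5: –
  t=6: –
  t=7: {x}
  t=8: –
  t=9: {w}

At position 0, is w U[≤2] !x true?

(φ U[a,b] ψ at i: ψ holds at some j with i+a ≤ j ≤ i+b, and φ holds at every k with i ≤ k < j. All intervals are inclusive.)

Need some j in [0,2] with !x, and w at every k in [0,j-1].
  j=0: !x holds; no prefix to check → satisfied.

Holds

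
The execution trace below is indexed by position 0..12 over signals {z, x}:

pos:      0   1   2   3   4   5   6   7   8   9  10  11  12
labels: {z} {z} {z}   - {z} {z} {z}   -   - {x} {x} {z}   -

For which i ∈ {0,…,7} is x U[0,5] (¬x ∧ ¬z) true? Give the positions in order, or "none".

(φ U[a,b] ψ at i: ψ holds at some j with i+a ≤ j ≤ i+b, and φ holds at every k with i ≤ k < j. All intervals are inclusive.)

Evaluate at each i in [0,7]:
  i=0: ✗ (lhs fails at k=0 before rhs at j=3)
  i=1: ✗ (lhs fails at k=1 before rhs at j=3)
  i=2: ✗ (lhs fails at k=2 before rhs at j=3)
  i=3: ✓ (rhs at j=3)
  i=4: ✗ (lhs fails at k=4 before rhs at j=7)
  i=5: ✗ (lhs fails at k=5 before rhs at j=7)
  i=6: ✗ (lhs fails at k=6 before rhs at j=7)
  i=7: ✓ (rhs at j=7)

3, 7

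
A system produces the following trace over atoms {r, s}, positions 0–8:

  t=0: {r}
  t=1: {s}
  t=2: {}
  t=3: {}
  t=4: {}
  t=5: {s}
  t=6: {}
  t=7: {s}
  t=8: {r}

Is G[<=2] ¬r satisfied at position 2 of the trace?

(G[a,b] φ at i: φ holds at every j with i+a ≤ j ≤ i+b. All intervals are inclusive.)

Check ¬r at every j in [2,4]:
  j=2: true
  j=3: true
  j=4: true
All positions satisfy it → formula holds.

Holds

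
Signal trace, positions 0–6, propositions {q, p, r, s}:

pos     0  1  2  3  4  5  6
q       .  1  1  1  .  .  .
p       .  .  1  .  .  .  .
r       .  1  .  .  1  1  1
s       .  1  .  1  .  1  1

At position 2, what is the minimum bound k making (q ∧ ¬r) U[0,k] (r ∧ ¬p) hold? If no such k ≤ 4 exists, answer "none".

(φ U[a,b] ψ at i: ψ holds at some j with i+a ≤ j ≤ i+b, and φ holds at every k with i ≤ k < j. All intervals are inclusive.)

Need earliest j ≥ 2 with (r ∧ ¬p), and (q ∧ ¬r) at every k in [2,j-1].
  j=2: rhs fails.
  j=3: rhs fails.
  j=4: rhs holds; lhs holds on [2,3]. k = 2.

2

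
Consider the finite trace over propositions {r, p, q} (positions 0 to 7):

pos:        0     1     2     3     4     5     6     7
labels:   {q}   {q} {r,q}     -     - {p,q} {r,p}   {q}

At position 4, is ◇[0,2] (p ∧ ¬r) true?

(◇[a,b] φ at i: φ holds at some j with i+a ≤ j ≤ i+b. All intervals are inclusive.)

Check (p ∧ ¬r) at each j in [4,6]:
  j=4: false
  j=5: true
  j=6: false
Found at j=5 → formula holds.

Yes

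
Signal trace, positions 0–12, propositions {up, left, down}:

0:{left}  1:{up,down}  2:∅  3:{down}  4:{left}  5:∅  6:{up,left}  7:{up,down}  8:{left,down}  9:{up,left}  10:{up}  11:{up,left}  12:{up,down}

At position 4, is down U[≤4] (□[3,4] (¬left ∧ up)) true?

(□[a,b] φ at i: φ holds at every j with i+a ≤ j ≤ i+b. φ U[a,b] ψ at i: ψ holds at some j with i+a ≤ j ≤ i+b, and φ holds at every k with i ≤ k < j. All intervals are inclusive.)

Need some j in [4,8] with □[3,4] (¬left ∧ up), and down at every k in [4,j-1].
  j=4: □[3,4] (¬left ∧ up) — fails at 8.
  j=5: □[3,4] (¬left ∧ up) — fails at 8.
  j=6: □[3,4] (¬left ∧ up) — fails at 9.
  j=7: □[3,4] (¬left ∧ up) — fails at 11.
  j=8: □[3,4] (¬left ∧ up) — fails at 11.
No j in the window works → until fails.

False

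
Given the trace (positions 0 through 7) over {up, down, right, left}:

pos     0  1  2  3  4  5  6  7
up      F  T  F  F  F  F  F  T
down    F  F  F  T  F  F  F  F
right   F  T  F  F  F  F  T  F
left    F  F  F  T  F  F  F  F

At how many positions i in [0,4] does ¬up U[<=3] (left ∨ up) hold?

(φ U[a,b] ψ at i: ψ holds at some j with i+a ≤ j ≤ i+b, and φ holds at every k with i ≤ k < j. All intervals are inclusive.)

5

Evaluate at each i in [0,4]:
  i=0: ✓ (rhs at j=1; lhs holds on [0,0])
  i=1: ✓ (rhs at j=1)
  i=2: ✓ (rhs at j=3; lhs holds on [2,2])
  i=3: ✓ (rhs at j=3)
  i=4: ✓ (rhs at j=7; lhs holds on [4,6])
Positions where it holds: {0, 1, 2, 3, 4} → 5.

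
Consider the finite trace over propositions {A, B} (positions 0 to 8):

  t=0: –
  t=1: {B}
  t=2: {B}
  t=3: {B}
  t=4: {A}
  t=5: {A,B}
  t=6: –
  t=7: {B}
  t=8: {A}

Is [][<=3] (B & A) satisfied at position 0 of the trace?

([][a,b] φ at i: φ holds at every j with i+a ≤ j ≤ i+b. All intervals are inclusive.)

Does not hold

Check (B & A) at every j in [0,3]:
  j=0: false
  j=1: false
  j=2: false
  j=3: false
Fails at j=0 → formula fails.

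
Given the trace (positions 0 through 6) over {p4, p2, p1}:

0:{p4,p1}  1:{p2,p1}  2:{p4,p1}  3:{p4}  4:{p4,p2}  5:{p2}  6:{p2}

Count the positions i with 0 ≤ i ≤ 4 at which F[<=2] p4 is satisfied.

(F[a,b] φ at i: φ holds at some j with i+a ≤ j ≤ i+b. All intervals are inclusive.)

Evaluate at each i in [0,4]:
  i=0: ✓ (witness j=0)
  i=1: ✓ (witness j=2)
  i=2: ✓ (witness j=2)
  i=3: ✓ (witness j=3)
  i=4: ✓ (witness j=4)
Positions where it holds: {0, 1, 2, 3, 4} → 5.

5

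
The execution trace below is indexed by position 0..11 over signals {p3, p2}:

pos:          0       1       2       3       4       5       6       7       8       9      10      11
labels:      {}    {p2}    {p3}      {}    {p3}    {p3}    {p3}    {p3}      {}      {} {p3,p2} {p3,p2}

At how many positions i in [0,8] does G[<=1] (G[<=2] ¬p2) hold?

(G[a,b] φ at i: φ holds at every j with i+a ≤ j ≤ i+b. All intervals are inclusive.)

Evaluate at each i in [0,8]:
  i=0: ✗ (fails at j=0)
  i=1: ✗ (fails at j=1)
  i=2: ✓ (all of [2,3])
  i=3: ✓ (all of [3,4])
  i=4: ✓ (all of [4,5])
  i=5: ✓ (all of [5,6])
  i=6: ✓ (all of [6,7])
  i=7: ✗ (fails at j=8)
  i=8: ✗ (fails at j=8)
Positions where it holds: {2, 3, 4, 5, 6} → 5.

5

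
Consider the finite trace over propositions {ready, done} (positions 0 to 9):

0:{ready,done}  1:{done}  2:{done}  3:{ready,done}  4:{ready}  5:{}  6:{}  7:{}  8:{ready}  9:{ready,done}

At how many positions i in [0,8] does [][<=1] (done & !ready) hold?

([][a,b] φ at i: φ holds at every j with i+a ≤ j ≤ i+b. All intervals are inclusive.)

Evaluate at each i in [0,8]:
  i=0: ✗ (fails at j=0)
  i=1: ✓ (all of [1,2])
  i=2: ✗ (fails at j=3)
  i=3: ✗ (fails at j=3)
  i=4: ✗ (fails at j=4)
  i=5: ✗ (fails at j=5)
  i=6: ✗ (fails at j=6)
  i=7: ✗ (fails at j=7)
  i=8: ✗ (fails at j=8)
Positions where it holds: {1} → 1.

1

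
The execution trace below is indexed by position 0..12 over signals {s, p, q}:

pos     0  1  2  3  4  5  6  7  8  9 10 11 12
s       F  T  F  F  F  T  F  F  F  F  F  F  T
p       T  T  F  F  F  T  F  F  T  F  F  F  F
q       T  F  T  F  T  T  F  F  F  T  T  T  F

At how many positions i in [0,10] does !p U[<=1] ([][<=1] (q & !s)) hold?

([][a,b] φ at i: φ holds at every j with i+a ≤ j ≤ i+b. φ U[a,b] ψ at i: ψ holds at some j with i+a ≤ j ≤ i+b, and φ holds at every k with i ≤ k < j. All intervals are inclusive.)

2

Evaluate at each i in [0,10]:
  i=0: ✗ (no rhs in [0,1])
  i=1: ✗ (no rhs in [1,2])
  i=2: ✗ (no rhs in [2,3])
  i=3: ✗ (no rhs in [3,4])
  i=4: ✗ (no rhs in [4,5])
  i=5: ✗ (no rhs in [5,6])
  i=6: ✗ (no rhs in [6,7])
  i=7: ✗ (no rhs in [7,8])
  i=8: ✗ (lhs fails at k=8 before rhs at j=9)
  i=9: ✓ (rhs at j=9)
  i=10: ✓ (rhs at j=10)
Positions where it holds: {9, 10} → 2.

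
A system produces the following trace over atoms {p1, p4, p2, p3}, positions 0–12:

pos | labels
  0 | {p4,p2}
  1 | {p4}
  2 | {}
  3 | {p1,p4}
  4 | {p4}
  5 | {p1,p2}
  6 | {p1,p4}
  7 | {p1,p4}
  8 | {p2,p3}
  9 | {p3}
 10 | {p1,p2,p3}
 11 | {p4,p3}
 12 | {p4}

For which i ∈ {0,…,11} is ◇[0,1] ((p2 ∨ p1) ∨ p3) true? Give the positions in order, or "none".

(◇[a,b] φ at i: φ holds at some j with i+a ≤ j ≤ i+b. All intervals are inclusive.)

0, 2, 3, 4, 5, 6, 7, 8, 9, 10, 11

Evaluate at each i in [0,11]:
  i=0: ✓ (witness j=0)
  i=1: ✗ (none in [1,2])
  i=2: ✓ (witness j=3)
  i=3: ✓ (witness j=3)
  i=4: ✓ (witness j=5)
  i=5: ✓ (witness j=5)
  i=6: ✓ (witness j=6)
  i=7: ✓ (witness j=7)
  i=8: ✓ (witness j=8)
  i=9: ✓ (witness j=9)
  i=10: ✓ (witness j=10)
  i=11: ✓ (witness j=11)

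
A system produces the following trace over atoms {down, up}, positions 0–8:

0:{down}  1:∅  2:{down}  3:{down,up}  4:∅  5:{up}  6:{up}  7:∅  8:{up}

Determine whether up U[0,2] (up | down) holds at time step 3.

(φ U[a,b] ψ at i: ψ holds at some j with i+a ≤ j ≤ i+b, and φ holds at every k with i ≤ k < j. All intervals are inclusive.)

Yes

Need some j in [3,5] with (up | down), and up at every k in [3,j-1].
  j=3: (up | down) holds; no prefix to check → satisfied.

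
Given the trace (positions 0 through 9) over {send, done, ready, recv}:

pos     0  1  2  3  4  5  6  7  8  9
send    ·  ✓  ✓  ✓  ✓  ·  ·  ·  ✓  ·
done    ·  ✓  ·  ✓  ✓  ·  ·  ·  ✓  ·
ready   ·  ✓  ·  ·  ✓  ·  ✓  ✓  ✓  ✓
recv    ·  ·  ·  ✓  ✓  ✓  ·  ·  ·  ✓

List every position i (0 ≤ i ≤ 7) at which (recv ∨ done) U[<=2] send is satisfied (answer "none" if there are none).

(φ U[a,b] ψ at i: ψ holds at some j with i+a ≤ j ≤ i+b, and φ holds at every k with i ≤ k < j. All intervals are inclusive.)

1, 2, 3, 4

Evaluate at each i in [0,7]:
  i=0: ✗ (lhs fails at k=0 before rhs at j=1)
  i=1: ✓ (rhs at j=1)
  i=2: ✓ (rhs at j=2)
  i=3: ✓ (rhs at j=3)
  i=4: ✓ (rhs at j=4)
  i=5: ✗ (no rhs in [5,7])
  i=6: ✗ (lhs fails at k=6 before rhs at j=8)
  i=7: ✗ (lhs fails at k=7 before rhs at j=8)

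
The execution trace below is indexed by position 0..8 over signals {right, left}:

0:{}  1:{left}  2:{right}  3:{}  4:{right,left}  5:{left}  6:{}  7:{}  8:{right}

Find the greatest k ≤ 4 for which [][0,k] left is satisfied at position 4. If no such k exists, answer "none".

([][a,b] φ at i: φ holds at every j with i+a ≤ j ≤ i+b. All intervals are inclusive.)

left must hold from j=4 onward; find where it first fails.
  j=4: holds
  j=5: holds
  j=6: fails
Holds on [4,5], so largest k = 1.

1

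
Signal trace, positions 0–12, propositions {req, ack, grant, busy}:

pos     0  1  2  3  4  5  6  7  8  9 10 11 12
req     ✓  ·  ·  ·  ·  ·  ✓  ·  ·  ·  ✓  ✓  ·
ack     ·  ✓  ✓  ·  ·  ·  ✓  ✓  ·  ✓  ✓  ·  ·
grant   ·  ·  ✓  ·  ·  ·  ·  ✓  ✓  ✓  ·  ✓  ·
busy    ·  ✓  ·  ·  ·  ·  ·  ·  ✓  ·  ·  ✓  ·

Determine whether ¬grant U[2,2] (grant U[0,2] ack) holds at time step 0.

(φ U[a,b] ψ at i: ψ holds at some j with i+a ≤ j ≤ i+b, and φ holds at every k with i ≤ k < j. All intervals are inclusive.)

Need some j in [2,2] with (grant U[0,2] ack), and ¬grant at every k in [0,j-1].
  j=2: (grant U[0,2] ack) holds; ¬grant holds at every k in [0,1] → satisfied.

Holds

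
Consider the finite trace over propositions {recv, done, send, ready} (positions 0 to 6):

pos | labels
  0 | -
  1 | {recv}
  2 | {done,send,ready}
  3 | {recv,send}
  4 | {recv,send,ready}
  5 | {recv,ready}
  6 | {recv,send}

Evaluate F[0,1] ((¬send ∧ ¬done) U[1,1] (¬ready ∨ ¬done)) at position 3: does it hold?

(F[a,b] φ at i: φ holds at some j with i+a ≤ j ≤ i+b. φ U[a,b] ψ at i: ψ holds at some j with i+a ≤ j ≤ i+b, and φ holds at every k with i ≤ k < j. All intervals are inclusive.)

Check ((¬send ∧ ¬done) U[1,1] (¬ready ∨ ¬done)) at each j in [3,4]:
  j=3: fails
  j=4: fails
No position in the window satisfies it → formula fails.

False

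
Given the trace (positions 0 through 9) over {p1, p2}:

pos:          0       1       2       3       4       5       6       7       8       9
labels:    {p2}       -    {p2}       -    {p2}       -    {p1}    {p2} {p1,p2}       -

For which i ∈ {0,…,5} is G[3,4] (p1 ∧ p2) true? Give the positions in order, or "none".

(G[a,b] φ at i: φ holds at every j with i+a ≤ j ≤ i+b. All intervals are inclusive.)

none

Evaluate at each i in [0,5]:
  i=0: ✗ (fails at j=3)
  i=1: ✗ (fails at j=4)
  i=2: ✗ (fails at j=5)
  i=3: ✗ (fails at j=6)
  i=4: ✗ (fails at j=7)
  i=5: ✗ (fails at j=9)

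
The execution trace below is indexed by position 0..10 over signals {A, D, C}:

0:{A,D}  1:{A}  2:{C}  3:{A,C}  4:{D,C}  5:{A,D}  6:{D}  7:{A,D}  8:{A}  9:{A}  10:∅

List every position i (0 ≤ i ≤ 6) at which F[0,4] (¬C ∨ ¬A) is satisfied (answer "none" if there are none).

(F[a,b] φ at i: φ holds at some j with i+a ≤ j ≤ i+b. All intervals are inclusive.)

Evaluate at each i in [0,6]:
  i=0: ✓ (witness j=0)
  i=1: ✓ (witness j=1)
  i=2: ✓ (witness j=2)
  i=3: ✓ (witness j=4)
  i=4: ✓ (witness j=4)
  i=5: ✓ (witness j=5)
  i=6: ✓ (witness j=6)

0, 1, 2, 3, 4, 5, 6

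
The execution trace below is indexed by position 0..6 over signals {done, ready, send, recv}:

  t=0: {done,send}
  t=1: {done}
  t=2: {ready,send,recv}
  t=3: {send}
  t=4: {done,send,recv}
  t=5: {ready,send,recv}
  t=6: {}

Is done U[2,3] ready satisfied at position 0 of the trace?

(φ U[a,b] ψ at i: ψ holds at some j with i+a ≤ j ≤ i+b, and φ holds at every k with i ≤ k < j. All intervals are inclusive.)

Yes

Need some j in [2,3] with ready, and done at every k in [0,j-1].
  j=2: ready holds; done holds at every k in [0,1] → satisfied.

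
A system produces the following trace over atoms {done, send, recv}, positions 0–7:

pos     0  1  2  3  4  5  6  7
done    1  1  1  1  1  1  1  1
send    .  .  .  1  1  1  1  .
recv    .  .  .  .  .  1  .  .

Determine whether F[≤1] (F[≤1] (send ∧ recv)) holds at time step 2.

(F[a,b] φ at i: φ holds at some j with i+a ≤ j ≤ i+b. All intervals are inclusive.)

Check F[≤1] (send ∧ recv) at each j in [2,3]:
  j=2: fails (none in [2,3])
  j=3: fails (none in [3,4])
No position in the window satisfies it → formula fails.

Does not hold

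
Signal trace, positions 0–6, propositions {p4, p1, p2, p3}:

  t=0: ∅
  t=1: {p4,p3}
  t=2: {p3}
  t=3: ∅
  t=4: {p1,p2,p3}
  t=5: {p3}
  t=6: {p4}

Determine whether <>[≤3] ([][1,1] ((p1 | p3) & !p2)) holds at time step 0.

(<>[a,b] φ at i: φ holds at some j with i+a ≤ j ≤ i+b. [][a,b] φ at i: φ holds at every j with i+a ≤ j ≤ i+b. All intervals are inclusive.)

Check [][1,1] ((p1 | p3) & !p2) at each j in [0,3]:
  j=0: holds on [1,1]
  j=1: holds on [2,2]
  j=2: fails at 3
  j=3: fails at 4
Found at j=0 → formula holds.

True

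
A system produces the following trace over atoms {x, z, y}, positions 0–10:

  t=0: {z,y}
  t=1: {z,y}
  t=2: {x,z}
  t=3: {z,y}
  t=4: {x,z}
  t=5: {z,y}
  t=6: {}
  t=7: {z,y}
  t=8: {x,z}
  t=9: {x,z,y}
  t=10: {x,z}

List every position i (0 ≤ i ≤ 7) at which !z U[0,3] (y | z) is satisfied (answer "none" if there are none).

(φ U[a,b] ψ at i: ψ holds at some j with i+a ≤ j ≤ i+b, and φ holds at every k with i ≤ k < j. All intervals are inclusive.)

0, 1, 2, 3, 4, 5, 6, 7

Evaluate at each i in [0,7]:
  i=0: ✓ (rhs at j=0)
  i=1: ✓ (rhs at j=1)
  i=2: ✓ (rhs at j=2)
  i=3: ✓ (rhs at j=3)
  i=4: ✓ (rhs at j=4)
  i=5: ✓ (rhs at j=5)
  i=6: ✓ (rhs at j=7; lhs holds on [6,6])
  i=7: ✓ (rhs at j=7)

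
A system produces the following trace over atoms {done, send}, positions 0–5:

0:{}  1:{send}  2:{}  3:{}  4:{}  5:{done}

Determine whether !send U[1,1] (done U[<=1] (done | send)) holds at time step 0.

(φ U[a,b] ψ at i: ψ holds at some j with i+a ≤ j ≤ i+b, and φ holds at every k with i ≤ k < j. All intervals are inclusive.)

Need some j in [1,1] with (done U[<=1] (done | send)), and !send at every k in [0,j-1].
  j=1: (done U[<=1] (done | send)) holds; !send holds at every k in [0,0] → satisfied.

Yes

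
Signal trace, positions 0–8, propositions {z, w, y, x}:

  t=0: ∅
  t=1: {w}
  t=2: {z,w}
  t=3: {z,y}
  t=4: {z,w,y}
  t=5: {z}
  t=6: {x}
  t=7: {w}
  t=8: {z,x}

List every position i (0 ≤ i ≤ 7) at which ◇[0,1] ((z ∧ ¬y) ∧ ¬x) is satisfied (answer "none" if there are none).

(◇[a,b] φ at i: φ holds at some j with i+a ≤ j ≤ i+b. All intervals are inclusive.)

Evaluate at each i in [0,7]:
  i=0: ✗ (none in [0,1])
  i=1: ✓ (witness j=2)
  i=2: ✓ (witness j=2)
  i=3: ✗ (none in [3,4])
  i=4: ✓ (witness j=5)
  i=5: ✓ (witness j=5)
  i=6: ✗ (none in [6,7])
  i=7: ✗ (none in [7,8])

1, 2, 4, 5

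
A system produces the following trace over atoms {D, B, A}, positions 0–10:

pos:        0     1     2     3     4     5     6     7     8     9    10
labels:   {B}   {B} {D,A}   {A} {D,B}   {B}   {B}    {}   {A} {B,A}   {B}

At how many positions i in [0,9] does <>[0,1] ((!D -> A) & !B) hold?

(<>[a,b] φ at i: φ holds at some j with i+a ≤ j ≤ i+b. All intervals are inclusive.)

Evaluate at each i in [0,9]:
  i=0: ✗ (none in [0,1])
  i=1: ✓ (witness j=2)
  i=2: ✓ (witness j=2)
  i=3: ✓ (witness j=3)
  i=4: ✗ (none in [4,5])
  i=5: ✗ (none in [5,6])
  i=6: ✗ (none in [6,7])
  i=7: ✓ (witness j=8)
  i=8: ✓ (witness j=8)
  i=9: ✗ (none in [9,10])
Positions where it holds: {1, 2, 3, 7, 8} → 5.

5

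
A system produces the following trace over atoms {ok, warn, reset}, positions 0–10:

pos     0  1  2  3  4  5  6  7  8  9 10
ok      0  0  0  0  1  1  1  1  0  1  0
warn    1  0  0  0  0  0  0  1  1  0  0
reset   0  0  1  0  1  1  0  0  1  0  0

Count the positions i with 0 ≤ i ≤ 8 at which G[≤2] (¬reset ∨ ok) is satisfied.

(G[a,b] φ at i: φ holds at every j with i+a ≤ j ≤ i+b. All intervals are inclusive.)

3

Evaluate at each i in [0,8]:
  i=0: ✗ (fails at j=2)
  i=1: ✗ (fails at j=2)
  i=2: ✗ (fails at j=2)
  i=3: ✓ (all of [3,5])
  i=4: ✓ (all of [4,6])
  i=5: ✓ (all of [5,7])
  i=6: ✗ (fails at j=8)
  i=7: ✗ (fails at j=8)
  i=8: ✗ (fails at j=8)
Positions where it holds: {3, 4, 5} → 3.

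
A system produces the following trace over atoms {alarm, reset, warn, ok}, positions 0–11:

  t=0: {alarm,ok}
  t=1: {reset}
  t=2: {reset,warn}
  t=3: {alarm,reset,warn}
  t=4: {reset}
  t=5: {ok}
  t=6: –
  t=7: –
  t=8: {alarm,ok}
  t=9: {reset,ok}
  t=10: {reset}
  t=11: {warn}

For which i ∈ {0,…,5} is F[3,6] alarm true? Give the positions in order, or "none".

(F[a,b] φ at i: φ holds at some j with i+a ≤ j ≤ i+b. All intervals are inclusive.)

Evaluate at each i in [0,5]:
  i=0: ✓ (witness j=3)
  i=1: ✗ (none in [4,7])
  i=2: ✓ (witness j=8)
  i=3: ✓ (witness j=8)
  i=4: ✓ (witness j=8)
  i=5: ✓ (witness j=8)

0, 2, 3, 4, 5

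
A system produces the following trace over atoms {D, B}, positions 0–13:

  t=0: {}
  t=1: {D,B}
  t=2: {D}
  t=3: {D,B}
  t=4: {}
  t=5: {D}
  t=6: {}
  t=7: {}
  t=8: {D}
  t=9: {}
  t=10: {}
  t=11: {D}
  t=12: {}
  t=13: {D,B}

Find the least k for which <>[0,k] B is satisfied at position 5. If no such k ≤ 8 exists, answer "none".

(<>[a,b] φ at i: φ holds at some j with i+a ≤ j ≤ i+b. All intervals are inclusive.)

Scan j = 5,6,… for B:
  j=5: fails
  j=6: fails
  j=7: fails
  j=8: fails
  j=9: fails
  j=10: fails
  j=11: fails
  j=12: fails
  j=13: holds
First hit at j=13, so smallest k = 13-5 = 8.

8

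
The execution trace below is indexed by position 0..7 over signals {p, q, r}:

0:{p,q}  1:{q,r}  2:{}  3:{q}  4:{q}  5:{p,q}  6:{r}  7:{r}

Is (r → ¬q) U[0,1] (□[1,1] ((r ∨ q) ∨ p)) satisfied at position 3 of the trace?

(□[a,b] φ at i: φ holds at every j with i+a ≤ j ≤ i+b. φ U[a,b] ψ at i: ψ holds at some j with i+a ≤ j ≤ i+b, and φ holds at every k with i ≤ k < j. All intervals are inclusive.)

Need some j in [3,4] with □[1,1] ((r ∨ q) ∨ p), and (r → ¬q) at every k in [3,j-1].
  j=3: □[1,1] ((r ∨ q) ∨ p) holds; no prefix to check → satisfied.

True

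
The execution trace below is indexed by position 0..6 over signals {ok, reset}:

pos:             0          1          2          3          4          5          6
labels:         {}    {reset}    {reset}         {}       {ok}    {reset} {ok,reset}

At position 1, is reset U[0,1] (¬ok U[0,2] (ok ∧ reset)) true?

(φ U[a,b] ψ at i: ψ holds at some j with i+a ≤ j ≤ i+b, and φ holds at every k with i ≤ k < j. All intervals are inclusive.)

Does not hold

Need some j in [1,2] with (¬ok U[0,2] (ok ∧ reset)), and reset at every k in [1,j-1].
  j=1: (¬ok U[0,2] (ok ∧ reset)) — fails.
  j=2: (¬ok U[0,2] (ok ∧ reset)) — fails.
No j in the window works → until fails.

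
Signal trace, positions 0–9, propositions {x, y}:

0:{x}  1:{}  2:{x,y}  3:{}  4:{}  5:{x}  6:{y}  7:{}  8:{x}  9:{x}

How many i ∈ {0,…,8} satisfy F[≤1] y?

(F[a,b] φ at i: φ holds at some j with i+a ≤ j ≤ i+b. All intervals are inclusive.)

Evaluate at each i in [0,8]:
  i=0: ✗ (none in [0,1])
  i=1: ✓ (witness j=2)
  i=2: ✓ (witness j=2)
  i=3: ✗ (none in [3,4])
  i=4: ✗ (none in [4,5])
  i=5: ✓ (witness j=6)
  i=6: ✓ (witness j=6)
  i=7: ✗ (none in [7,8])
  i=8: ✗ (none in [8,9])
Positions where it holds: {1, 2, 5, 6} → 4.

4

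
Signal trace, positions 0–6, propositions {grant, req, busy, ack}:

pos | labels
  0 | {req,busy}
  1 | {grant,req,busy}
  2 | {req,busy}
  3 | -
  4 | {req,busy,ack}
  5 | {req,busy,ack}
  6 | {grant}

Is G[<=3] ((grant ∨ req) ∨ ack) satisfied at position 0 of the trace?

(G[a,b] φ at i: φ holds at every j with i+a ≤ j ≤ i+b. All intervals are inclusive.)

Check ((grant ∨ req) ∨ ack) at every j in [0,3]:
  j=0: true
  j=1: true
  j=2: true
  j=3: false
Fails at j=3 → formula fails.

No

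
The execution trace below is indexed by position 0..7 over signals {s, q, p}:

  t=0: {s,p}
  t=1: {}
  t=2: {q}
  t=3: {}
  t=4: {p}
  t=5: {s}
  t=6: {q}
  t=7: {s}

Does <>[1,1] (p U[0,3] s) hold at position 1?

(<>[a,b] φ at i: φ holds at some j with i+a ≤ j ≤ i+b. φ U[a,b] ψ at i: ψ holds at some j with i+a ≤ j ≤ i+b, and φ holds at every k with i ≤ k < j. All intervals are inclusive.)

Check (p U[0,3] s) at each j in [2,2]:
  j=2: fails
No position in the window satisfies it → formula fails.

No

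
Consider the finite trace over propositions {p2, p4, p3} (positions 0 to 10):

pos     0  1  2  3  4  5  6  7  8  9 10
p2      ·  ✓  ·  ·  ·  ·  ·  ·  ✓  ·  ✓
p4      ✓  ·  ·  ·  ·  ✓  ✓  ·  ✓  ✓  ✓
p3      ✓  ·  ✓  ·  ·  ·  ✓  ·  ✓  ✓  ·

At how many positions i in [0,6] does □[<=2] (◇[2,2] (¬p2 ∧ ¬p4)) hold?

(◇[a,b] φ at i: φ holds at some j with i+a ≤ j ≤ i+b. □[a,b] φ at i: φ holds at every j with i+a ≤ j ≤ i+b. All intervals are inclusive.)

1

Evaluate at each i in [0,6]:
  i=0: ✓ (all of [0,2])
  i=1: ✗ (fails at j=3)
  i=2: ✗ (fails at j=3)
  i=3: ✗ (fails at j=3)
  i=4: ✗ (fails at j=4)
  i=5: ✗ (fails at j=6)
  i=6: ✗ (fails at j=6)
Positions where it holds: {0} → 1.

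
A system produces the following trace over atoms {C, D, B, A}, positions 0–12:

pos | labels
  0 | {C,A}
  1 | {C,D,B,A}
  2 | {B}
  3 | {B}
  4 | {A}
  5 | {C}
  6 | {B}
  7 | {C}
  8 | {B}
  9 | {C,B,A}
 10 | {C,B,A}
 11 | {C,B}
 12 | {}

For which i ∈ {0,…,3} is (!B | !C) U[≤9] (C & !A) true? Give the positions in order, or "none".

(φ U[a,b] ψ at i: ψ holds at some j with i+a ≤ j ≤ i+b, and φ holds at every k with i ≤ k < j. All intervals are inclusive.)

Evaluate at each i in [0,3]:
  i=0: ✗ (lhs fails at k=1 before rhs at j=5)
  i=1: ✗ (lhs fails at k=1 before rhs at j=5)
  i=2: ✓ (rhs at j=5; lhs holds on [2,4])
  i=3: ✓ (rhs at j=5; lhs holds on [3,4])

2, 3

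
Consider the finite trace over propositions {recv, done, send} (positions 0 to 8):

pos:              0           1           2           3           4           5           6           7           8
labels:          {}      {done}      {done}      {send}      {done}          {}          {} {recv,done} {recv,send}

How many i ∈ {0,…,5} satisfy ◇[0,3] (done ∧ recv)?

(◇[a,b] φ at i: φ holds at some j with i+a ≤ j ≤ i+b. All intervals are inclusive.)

2

Evaluate at each i in [0,5]:
  i=0: ✗ (none in [0,3])
  i=1: ✗ (none in [1,4])
  i=2: ✗ (none in [2,5])
  i=3: ✗ (none in [3,6])
  i=4: ✓ (witness j=7)
  i=5: ✓ (witness j=7)
Positions where it holds: {4, 5} → 2.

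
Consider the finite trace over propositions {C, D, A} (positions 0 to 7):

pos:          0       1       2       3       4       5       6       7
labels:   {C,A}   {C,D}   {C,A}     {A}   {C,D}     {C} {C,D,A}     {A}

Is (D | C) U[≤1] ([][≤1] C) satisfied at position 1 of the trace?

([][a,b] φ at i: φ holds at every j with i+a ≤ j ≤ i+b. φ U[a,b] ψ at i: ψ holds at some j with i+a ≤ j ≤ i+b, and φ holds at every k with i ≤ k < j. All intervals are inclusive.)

Need some j in [1,2] with [][≤1] C, and (D | C) at every k in [1,j-1].
  j=1: [][≤1] C holds; no prefix to check → satisfied.

Yes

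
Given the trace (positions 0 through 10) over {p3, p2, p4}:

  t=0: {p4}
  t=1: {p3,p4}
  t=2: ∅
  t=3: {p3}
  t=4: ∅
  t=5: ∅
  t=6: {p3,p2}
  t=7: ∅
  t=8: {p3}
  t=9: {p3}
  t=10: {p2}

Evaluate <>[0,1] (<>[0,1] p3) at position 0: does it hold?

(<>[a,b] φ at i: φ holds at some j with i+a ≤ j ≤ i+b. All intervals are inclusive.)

Yes

Check <>[0,1] p3 at each j in [0,1]:
  j=0: holds (witness at 1)
  j=1: holds (witness at 1)
Found at j=0 → formula holds.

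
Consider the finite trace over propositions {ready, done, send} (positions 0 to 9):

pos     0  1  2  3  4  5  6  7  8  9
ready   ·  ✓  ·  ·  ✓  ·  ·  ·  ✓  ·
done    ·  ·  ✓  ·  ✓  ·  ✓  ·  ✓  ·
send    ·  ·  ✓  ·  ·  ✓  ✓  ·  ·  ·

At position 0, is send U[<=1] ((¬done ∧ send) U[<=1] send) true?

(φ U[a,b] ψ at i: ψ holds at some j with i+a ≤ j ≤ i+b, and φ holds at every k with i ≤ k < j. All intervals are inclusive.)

Need some j in [0,1] with ((¬done ∧ send) U[<=1] send), and send at every k in [0,j-1].
  j=0: ((¬done ∧ send) U[<=1] send) — fails.
  j=1: ((¬done ∧ send) U[<=1] send) — fails.
No j in the window works → until fails.

Does not hold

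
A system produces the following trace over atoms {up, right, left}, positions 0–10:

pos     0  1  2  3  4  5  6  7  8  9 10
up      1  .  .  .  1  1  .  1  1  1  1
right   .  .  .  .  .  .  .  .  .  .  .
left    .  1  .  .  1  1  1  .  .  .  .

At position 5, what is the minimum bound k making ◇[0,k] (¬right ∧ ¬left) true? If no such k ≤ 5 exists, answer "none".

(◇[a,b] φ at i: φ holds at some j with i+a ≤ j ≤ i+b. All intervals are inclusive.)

2

Scan j = 5,6,… for (¬right ∧ ¬left):
  j=5: fails
  j=6: fails
  j=7: holds
First hit at j=7, so smallest k = 7-5 = 2.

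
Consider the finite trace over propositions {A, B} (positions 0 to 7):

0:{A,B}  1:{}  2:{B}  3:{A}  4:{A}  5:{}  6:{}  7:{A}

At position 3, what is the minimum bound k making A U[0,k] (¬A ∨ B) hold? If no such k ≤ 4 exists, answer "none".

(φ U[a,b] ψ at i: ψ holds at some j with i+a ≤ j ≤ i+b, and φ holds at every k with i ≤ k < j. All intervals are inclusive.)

Need earliest j ≥ 3 with (¬A ∨ B), and A at every k in [3,j-1].
  j=3: rhs fails.
  j=4: rhs fails.
  j=5: rhs holds; lhs holds on [3,4]. k = 2.

2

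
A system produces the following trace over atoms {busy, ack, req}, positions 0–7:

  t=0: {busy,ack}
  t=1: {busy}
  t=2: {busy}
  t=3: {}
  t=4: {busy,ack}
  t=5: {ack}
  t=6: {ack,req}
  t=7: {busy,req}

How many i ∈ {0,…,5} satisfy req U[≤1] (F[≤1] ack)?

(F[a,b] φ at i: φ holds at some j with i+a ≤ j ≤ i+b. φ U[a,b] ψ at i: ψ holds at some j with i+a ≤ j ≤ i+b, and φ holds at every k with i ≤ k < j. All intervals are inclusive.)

Evaluate at each i in [0,5]:
  i=0: ✓ (rhs at j=0)
  i=1: ✗ (no rhs in [1,2])
  i=2: ✗ (lhs fails at k=2 before rhs at j=3)
  i=3: ✓ (rhs at j=3)
  i=4: ✓ (rhs at j=4)
  i=5: ✓ (rhs at j=5)
Positions where it holds: {0, 3, 4, 5} → 4.

4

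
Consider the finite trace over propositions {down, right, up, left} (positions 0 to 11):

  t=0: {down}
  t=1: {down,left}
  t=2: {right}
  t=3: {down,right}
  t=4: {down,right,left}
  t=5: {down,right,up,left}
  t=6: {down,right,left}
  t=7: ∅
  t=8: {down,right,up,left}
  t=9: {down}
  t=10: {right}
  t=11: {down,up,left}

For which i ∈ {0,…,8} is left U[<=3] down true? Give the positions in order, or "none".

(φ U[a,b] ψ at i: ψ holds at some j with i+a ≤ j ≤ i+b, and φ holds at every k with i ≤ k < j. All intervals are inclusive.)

Evaluate at each i in [0,8]:
  i=0: ✓ (rhs at j=0)
  i=1: ✓ (rhs at j=1)
  i=2: ✗ (lhs fails at k=2 before rhs at j=3)
  i=3: ✓ (rhs at j=3)
  i=4: ✓ (rhs at j=4)
  i=5: ✓ (rhs at j=5)
  i=6: ✓ (rhs at j=6)
  i=7: ✗ (lhs fails at k=7 before rhs at j=8)
  i=8: ✓ (rhs at j=8)

0, 1, 3, 4, 5, 6, 8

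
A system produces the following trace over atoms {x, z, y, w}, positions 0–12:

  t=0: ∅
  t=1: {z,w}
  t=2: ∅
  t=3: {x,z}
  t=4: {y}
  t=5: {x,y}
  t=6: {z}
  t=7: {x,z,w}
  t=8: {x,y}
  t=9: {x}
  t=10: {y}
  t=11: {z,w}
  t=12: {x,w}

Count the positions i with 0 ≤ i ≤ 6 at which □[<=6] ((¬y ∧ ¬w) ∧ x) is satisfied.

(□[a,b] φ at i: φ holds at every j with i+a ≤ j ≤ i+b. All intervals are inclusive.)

0

Evaluate at each i in [0,6]:
  i=0: ✗ (fails at j=0)
  i=1: ✗ (fails at j=1)
  i=2: ✗ (fails at j=2)
  i=3: ✗ (fails at j=4)
  i=4: ✗ (fails at j=4)
  i=5: ✗ (fails at j=5)
  i=6: ✗ (fails at j=6)
Positions where it holds: {} → 0.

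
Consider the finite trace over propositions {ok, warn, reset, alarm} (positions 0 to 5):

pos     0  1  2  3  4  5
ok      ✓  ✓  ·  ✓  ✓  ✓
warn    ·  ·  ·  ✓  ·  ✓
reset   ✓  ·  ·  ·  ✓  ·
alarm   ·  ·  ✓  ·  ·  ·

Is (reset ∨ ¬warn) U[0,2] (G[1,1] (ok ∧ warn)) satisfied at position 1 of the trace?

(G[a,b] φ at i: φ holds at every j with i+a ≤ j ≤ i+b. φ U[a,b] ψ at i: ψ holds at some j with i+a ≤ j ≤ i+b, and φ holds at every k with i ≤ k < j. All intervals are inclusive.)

Need some j in [1,3] with G[1,1] (ok ∧ warn), and (reset ∨ ¬warn) at every k in [1,j-1].
  j=1: G[1,1] (ok ∧ warn) — fails at 2.
  j=2: G[1,1] (ok ∧ warn) holds; (reset ∨ ¬warn) holds at every k in [1,1] → satisfied.

True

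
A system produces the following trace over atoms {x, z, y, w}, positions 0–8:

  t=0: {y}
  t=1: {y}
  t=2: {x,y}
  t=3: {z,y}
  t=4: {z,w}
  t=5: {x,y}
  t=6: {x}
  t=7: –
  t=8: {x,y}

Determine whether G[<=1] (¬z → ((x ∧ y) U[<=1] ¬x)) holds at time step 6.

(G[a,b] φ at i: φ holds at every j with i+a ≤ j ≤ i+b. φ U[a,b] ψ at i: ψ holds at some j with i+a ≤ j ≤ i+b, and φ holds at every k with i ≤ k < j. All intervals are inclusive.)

Check (¬z → ((x ∧ y) U[<=1] ¬x)) at every j in [6,7]:
  j=6: antecedent true; consequent fails → ✗
  j=7: antecedent true; consequent holds → ✓
Fails at j=6 → formula fails.

False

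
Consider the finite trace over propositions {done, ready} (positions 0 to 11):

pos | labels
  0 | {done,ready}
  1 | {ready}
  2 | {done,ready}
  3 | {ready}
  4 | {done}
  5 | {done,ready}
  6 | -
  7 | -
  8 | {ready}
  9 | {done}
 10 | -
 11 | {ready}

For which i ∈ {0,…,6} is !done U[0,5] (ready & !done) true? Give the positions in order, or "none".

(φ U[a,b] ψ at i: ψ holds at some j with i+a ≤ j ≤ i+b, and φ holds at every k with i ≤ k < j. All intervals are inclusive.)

Evaluate at each i in [0,6]:
  i=0: ✗ (lhs fails at k=0 before rhs at j=1)
  i=1: ✓ (rhs at j=1)
  i=2: ✗ (lhs fails at k=2 before rhs at j=3)
  i=3: ✓ (rhs at j=3)
  i=4: ✗ (lhs fails at k=4 before rhs at j=8)
  i=5: ✗ (lhs fails at k=5 before rhs at j=8)
  i=6: ✓ (rhs at j=8; lhs holds on [6,7])

1, 3, 6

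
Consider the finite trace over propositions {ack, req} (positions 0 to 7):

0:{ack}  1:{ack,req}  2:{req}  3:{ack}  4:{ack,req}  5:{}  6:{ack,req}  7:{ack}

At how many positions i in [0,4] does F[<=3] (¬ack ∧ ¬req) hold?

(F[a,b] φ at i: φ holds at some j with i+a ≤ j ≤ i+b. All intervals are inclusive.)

3

Evaluate at each i in [0,4]:
  i=0: ✗ (none in [0,3])
  i=1: ✗ (none in [1,4])
  i=2: ✓ (witness j=5)
  i=3: ✓ (witness j=5)
  i=4: ✓ (witness j=5)
Positions where it holds: {2, 3, 4} → 3.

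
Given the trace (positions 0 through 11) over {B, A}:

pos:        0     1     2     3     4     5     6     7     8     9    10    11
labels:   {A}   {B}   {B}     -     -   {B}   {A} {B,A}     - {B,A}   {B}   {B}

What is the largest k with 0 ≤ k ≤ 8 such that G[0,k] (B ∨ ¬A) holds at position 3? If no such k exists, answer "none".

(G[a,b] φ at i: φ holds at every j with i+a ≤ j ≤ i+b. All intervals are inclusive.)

(B ∨ ¬A) must hold from j=3 onward; find where it first fails.
  j=3: holds
  j=4: holds
  j=5: holds
  j=6: fails
Holds on [3,5], so largest k = 2.

2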